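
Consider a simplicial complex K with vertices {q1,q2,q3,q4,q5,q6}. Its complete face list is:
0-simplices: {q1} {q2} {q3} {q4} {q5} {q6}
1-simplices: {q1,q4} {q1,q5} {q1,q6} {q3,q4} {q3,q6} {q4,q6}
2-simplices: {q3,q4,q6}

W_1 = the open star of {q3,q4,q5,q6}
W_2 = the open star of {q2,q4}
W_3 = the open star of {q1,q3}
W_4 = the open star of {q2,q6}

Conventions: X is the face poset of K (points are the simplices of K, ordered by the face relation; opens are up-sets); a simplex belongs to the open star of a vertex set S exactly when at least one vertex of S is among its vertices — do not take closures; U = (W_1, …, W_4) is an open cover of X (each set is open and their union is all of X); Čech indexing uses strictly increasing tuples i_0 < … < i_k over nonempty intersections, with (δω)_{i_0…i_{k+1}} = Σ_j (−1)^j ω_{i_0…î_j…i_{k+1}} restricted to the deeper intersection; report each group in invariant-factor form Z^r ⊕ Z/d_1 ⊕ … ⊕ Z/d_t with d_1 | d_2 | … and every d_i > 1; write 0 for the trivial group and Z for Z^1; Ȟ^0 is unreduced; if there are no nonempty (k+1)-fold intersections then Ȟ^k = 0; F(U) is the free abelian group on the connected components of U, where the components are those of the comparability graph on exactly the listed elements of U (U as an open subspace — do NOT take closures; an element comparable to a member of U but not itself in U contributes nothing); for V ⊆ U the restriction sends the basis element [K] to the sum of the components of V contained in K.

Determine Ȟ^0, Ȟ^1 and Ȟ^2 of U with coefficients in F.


nerve simplices:
  W1={{q3},{q4},{q5},{q6},{q1,q4},{q1,q5},{q1,q6},{q3,q4},{q3,q6},{q4,q6},{q3,q4,q6}} W2={{q2},{q4},{q1,q4},{q3,q4},{q4,q6},{q3,q4,q6}} W3={{q1},{q3},{q1,q4},{q1,q5},{q1,q6},{q3,q4},{q3,q6},{q3,q4,q6}} W4={{q2},{q6},{q1,q6},{q3,q6},{q4,q6},{q3,q4,q6}}
  W12={{q4},{q1,q4},{q3,q4},{q4,q6},{q3,q4,q6}} W13={{q3},{q1,q4},{q1,q5},{q1,q6},{q3,q4},{q3,q6},{q3,q4,q6}} W14={{q6},{q1,q6},{q3,q6},{q4,q6},{q3,q4,q6}} W23={{q1,q4},{q3,q4},{q3,q4,q6}} W24={{q2},{q4,q6},{q3,q4,q6}} W34={{q1,q6},{q3,q6},{q3,q4,q6}}
  W123={{q1,q4},{q3,q4},{q3,q4,q6}} W124={{q4,q6},{q3,q4,q6}} W134={{q1,q6},{q3,q6},{q3,q4,q6}} W234={{q3,q4,q6}}
  W1234={{q3,q4,q6}}
components per intersection:
  W1: {{q3},{q4},{q6},{q1,q4},{q1,q6},{q3,q4},{q3,q6},{q4,q6},{q3,q4,q6}} {{q5},{q1,q5}}
  W2: {{q2}} {{q4},{q1,q4},{q3,q4},{q4,q6},{q3,q4,q6}}
  W3: {{q1},{q1,q4},{q1,q5},{q1,q6}} {{q3},{q3,q4},{q3,q6},{q3,q4,q6}}
  W4: {{q2}} {{q6},{q1,q6},{q3,q6},{q4,q6},{q3,q4,q6}}
  W12: {{q4},{q1,q4},{q3,q4},{q4,q6},{q3,q4,q6}}
  W13: {{q3},{q3,q4},{q3,q6},{q3,q4,q6}} {{q1,q4}} {{q1,q5}} {{q1,q6}}
  W14: {{q6},{q1,q6},{q3,q6},{q4,q6},{q3,q4,q6}}
  W23: {{q1,q4}} {{q3,q4},{q3,q4,q6}}
  W24: {{q2}} {{q4,q6},{q3,q4,q6}}
  W34: {{q1,q6}} {{q3,q6},{q3,q4,q6}}
  W123: {{q1,q4}} {{q3,q4},{q3,q4,q6}}
  W124: {{q4,q6},{q3,q4,q6}}
  W134: {{q1,q6}} {{q3,q6},{q3,q4,q6}}
  W234: {{q3,q4,q6}}
  W1234: {{q3,q4,q6}}
C dims 8,12,6,1; δ0: rk 6, SNF 1^6; δ1: rk 5, SNF 1^5; δ2: rk 1, SNF 1^1
degree 0: 8−6−0 = 2 → Ȟ^0 ≅ Z^2
degree 1: 12−5−6 = 1 → Ȟ^1 ≅ Z
degree 2: 6−1−5 = 0 → Ȟ^2 ≅ 0

Ȟ^0 = Z^2,  Ȟ^1 = Z,  Ȟ^2 = 0


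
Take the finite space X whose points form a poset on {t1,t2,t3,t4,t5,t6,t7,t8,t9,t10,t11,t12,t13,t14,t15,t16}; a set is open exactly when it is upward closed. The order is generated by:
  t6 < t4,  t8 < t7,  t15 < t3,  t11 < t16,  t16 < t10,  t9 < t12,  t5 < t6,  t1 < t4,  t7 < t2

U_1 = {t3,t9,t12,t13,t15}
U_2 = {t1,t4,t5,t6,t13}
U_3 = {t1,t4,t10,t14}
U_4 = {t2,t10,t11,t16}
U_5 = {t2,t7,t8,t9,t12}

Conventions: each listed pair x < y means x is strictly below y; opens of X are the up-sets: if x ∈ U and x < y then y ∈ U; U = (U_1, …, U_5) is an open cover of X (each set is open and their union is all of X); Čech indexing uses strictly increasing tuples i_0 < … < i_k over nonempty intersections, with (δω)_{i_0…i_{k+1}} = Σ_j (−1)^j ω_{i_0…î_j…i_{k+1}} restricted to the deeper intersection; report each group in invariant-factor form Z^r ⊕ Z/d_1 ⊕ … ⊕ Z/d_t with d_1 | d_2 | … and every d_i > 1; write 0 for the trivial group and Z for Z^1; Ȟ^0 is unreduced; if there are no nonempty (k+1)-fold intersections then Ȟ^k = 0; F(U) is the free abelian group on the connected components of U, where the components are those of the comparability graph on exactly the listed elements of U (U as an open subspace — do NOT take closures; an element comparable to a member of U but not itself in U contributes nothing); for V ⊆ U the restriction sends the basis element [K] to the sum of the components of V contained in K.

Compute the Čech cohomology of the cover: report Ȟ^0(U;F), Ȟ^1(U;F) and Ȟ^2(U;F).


Ȟ^0 ≅ Z^7, Ȟ^1 ≅ 0 and Ȟ^2 ≅ 0

nerve of the cover:
  U12={t13} U15={t9,t12} U23={t1,t4} U34={t10} U45={t2}
components per intersection:
  U1: {t3,t15} {t9,t12} {t13}
  U2: {t1,t4,t5,t6} {t13}
  U3: {t1,t4} {t10} {t14}
  U4: {t2} {t10,t11,t16}
  U5: {t2,t7,t8} {t9,t12}
  U12: {t13}
  U15: {t9,t12}
  U23: {t1,t4}
  U34: {t10}
  U45: {t2}
C dims 12,5; δ0: rk 5, SNF 1^5
Ȟ^0 = (12 − 5) − 0 = 7, so Ȟ^0 ≅ Z^7
Ȟ^1 = (5 − 0) − 5 = 0, so Ȟ^1 ≅ 0
Ȟ^2 = (0 − 0) − 0 = 0, so Ȟ^2 ≅ 0


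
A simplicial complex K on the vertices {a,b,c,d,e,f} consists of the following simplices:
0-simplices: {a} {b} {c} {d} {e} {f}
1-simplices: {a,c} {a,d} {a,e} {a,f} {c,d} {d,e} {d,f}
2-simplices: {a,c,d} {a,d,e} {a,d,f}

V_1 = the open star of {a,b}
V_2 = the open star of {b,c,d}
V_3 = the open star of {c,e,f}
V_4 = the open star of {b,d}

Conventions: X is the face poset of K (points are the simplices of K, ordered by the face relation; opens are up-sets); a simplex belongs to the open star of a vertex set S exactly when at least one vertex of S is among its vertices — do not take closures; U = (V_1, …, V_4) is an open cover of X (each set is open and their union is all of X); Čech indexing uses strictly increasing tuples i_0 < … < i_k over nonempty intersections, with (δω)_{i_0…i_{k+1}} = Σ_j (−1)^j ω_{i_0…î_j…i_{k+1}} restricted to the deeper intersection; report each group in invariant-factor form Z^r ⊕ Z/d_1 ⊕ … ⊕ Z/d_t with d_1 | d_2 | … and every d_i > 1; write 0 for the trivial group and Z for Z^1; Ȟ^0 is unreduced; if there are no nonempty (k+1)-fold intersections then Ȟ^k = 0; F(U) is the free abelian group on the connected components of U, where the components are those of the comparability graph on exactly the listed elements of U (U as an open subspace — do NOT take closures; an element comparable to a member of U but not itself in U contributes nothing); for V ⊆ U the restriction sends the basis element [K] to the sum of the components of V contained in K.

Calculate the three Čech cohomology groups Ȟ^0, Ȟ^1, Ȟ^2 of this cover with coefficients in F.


nerve simplices:
  V1={{a},{b},{a,c},{a,d},{a,e},{a,f},{a,c,d},{a,d,e},{a,d,f}} V2={{b},{c},{d},{a,c},{a,d},{c,d},{d,e},{d,f},{a,c,d},{a,d,e},{a,d,f}} V3={{c},{e},{f},{a,c},{a,e},{a,f},{c,d},{d,e},{d,f},{a,c,d},{a,d,e},{a,d,f}} V4={{b},{d},{a,d},{c,d},{d,e},{d,f},{a,c,d},{a,d,e},{a,d,f}}
  V12={{b},{a,c},{a,d},{a,c,d},{a,d,e},{a,d,f}} V13={{a,c},{a,e},{a,f},{a,c,d},{a,d,e},{a,d,f}} V14={{b},{a,d},{a,c,d},{a,d,e},{a,d,f}} V23={{c},{a,c},{c,d},{d,e},{d,f},{a,c,d},{a,d,e},{a,d,f}} V24={{b},{d},{a,d},{c,d},{d,e},{d,f},{a,c,d},{a,d,e},{a,d,f}} V34={{c,d},{d,e},{d,f},{a,c,d},{a,d,e},{a,d,f}}
  V123={{a,c},{a,c,d},{a,d,e},{a,d,f}} V124={{b},{a,d},{a,c,d},{a,d,e},{a,d,f}} V134={{a,c,d},{a,d,e},{a,d,f}} V234={{c,d},{d,e},{d,f},{a,c,d},{a,d,e},{a,d,f}}
  V1234={{a,c,d},{a,d,e},{a,d,f}}
components per intersection:
  V1: {{a},{a,c},{a,d},{a,e},{a,f},{a,c,d},{a,d,e},{a,d,f}} {{b}}
  V2: {{b}} {{c},{d},{a,c},{a,d},{c,d},{d,e},{d,f},{a,c,d},{a,d,e},{a,d,f}}
  V3: {{c},{a,c},{c,d},{a,c,d}} {{e},{a,e},{d,e},{a,d,e}} {{f},{a,f},{d,f},{a,d,f}}
  V4: {{b}} {{d},{a,d},{c,d},{d,e},{d,f},{a,c,d},{a,d,e},{a,d,f}}
  V12: {{b}} {{a,c},{a,d},{a,c,d},{a,d,e},{a,d,f}}
  V13: {{a,c},{a,c,d}} {{a,e},{a,d,e}} {{a,f},{a,d,f}}
  V14: {{b}} {{a,d},{a,c,d},{a,d,e},{a,d,f}}
  V23: {{c},{a,c},{c,d},{a,c,d}} {{d,e},{a,d,e}} {{d,f},{a,d,f}}
  V24: {{b}} {{d},{a,d},{c,d},{d,e},{d,f},{a,c,d},{a,d,e},{a,d,f}}
  V34: {{c,d},{a,c,d}} {{d,e},{a,d,e}} {{d,f},{a,d,f}}
  V123: {{a,c},{a,c,d}} {{a,d,e}} {{a,d,f}}
  V124: {{b}} {{a,d},{a,c,d},{a,d,e},{a,d,f}}
  V134: {{a,c,d}} {{a,d,e}} {{a,d,f}}
  V234: {{c,d},{a,c,d}} {{d,e},{a,d,e}} {{d,f},{a,d,f}}
  V1234: {{a,c,d}} {{a,d,e}} {{a,d,f}}
C dims 9,15,11,3; δ0: rk 7, SNF 1^7; δ1: rk 8, SNF 1^8; δ2: rk 3, SNF 1^3
degree 0: 9−7−0 = 2 → Ȟ^0 ≅ Z^2
degree 1: 15−8−7 = 0 → Ȟ^1 ≅ 0
degree 2: 11−3−8 = 0 → Ȟ^2 ≅ 0

Ȟ^0 ≅ Z^2, Ȟ^1 ≅ 0, Ȟ^2 ≅ 0


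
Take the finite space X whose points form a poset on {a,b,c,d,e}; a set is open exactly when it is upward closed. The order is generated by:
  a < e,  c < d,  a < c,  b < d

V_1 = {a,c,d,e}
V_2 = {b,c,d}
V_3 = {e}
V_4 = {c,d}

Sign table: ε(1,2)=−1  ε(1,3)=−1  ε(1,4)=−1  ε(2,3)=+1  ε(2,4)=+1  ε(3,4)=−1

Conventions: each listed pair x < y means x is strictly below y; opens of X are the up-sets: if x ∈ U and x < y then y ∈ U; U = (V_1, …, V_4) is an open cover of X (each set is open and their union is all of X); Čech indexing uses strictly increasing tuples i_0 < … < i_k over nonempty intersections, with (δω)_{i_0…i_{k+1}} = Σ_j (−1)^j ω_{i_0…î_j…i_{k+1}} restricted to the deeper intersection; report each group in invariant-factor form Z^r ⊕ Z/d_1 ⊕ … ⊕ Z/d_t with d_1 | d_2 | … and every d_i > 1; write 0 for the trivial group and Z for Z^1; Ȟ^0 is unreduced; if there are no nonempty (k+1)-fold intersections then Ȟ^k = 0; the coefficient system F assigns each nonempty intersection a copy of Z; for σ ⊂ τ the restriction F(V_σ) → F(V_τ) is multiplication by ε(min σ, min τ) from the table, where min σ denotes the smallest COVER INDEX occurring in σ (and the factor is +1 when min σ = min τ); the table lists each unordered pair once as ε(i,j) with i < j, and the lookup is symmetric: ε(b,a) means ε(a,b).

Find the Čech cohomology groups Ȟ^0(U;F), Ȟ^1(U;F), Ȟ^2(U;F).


Ȟ^0 = Z, Ȟ^1 = 0 and Ȟ^2 = 0

nonempty overlaps:
  V12={c,d} V13={e} V14={c,d} V24={c,d}
  V124={c,d}
C dims 4,4,1; δ0: rk 3, SNF 1^3; δ1: rk 1, SNF 1^1
degree 0: 4−3−0 = 1 → Ȟ^0 ≅ Z
degree 1: 4−1−3 = 0 → Ȟ^1 ≅ 0
degree 2: 1−0−1 = 0 → Ȟ^2 ≅ 0


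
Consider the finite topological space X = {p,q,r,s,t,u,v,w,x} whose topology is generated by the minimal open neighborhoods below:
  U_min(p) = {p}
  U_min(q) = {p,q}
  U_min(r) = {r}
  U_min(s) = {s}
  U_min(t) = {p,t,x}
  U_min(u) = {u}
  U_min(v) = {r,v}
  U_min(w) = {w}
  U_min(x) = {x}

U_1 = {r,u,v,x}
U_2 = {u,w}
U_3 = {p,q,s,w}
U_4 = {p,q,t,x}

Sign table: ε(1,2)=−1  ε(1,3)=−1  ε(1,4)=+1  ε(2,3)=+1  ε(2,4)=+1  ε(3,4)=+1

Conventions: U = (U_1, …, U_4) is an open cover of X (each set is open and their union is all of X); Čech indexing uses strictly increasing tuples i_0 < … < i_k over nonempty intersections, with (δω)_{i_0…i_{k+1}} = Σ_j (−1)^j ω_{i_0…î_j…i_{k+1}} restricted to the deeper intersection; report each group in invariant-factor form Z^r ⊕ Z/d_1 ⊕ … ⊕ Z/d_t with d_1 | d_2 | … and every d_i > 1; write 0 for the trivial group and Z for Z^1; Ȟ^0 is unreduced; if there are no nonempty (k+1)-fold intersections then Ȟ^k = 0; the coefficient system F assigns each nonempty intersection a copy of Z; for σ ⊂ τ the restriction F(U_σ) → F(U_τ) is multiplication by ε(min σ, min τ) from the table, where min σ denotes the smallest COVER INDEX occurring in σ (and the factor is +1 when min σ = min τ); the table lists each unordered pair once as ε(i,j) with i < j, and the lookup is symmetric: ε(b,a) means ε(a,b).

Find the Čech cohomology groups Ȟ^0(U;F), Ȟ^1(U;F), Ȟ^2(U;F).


Ȟ^0 ≅ 0; Ȟ^1 ≅ Z/2; Ȟ^2 ≅ 0

nonempty intersections:
  U12={u} U14={x} U23={w} U34={p,q}
C dims 4,4; δ0: rk 4, SNF 1^3·2
Ȟ^0: (4−4)−0=0 ⇒ 0
Ȟ^1: (4−0)−4=0 plus torsion [2] ⇒ Z/2
Ȟ^2: (0−0)−0=0 ⇒ 0


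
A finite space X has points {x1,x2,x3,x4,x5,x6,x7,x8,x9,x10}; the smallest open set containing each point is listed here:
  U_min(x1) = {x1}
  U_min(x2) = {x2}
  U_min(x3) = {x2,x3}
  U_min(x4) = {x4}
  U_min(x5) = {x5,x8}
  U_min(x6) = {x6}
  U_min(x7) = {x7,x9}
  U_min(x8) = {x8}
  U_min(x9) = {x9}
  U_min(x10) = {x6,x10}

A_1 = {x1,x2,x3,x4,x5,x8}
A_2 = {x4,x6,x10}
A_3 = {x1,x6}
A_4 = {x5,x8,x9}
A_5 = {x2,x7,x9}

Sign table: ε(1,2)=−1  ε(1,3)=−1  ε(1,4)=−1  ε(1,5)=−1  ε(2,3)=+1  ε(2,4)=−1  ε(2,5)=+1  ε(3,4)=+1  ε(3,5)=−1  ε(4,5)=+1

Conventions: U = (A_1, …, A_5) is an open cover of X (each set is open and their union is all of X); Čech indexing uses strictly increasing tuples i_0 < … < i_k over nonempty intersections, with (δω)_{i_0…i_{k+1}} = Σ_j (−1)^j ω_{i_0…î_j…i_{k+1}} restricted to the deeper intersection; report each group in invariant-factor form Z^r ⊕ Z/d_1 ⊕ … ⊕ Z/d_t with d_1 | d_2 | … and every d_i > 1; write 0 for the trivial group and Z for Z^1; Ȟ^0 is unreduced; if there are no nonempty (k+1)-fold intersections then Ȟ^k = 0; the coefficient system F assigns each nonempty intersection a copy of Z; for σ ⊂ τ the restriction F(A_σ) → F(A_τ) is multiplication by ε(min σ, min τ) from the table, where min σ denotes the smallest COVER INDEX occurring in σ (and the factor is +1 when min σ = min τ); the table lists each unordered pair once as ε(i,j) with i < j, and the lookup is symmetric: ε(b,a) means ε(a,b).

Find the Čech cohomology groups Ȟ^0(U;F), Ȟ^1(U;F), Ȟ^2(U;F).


Ȟ^0 = Z, Ȟ^1 = Z^2 and Ȟ^2 = 0

intersection data:
  A12={x4} A13={x1} A14={x5,x8} A15={x2} A23={x6} A45={x9}
C dims 5,6; δ0: rk 4, SNF 1^4
Ȟ^0 = (5 − 4) − 0 = 1, so Ȟ^0 ≅ Z
Ȟ^1 = (6 − 0) − 4 = 2, so Ȟ^1 ≅ Z^2
Ȟ^2 = (0 − 0) − 0 = 0, so Ȟ^2 ≅ 0


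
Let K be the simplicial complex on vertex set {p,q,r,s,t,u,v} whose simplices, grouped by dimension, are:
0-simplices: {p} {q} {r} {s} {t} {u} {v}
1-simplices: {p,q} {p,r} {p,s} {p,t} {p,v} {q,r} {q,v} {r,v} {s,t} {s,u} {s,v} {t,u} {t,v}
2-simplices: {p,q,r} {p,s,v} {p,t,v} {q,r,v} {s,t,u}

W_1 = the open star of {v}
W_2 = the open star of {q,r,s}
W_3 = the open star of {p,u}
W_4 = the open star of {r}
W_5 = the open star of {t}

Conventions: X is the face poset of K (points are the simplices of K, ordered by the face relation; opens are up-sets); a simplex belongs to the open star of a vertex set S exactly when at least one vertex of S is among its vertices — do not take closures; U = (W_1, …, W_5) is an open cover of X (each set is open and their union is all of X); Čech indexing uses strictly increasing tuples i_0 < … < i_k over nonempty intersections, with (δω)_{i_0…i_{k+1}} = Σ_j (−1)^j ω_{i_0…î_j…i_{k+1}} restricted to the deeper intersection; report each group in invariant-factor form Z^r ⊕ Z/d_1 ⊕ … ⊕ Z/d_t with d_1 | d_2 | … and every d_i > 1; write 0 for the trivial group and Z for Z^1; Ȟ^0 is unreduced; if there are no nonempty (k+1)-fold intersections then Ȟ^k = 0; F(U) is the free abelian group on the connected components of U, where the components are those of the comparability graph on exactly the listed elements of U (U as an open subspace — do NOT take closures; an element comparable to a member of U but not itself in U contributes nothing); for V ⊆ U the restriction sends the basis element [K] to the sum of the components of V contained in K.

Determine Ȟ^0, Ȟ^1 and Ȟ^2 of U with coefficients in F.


cover nerve:
  W1={{v},{p,v},{q,v},{r,v},{s,v},{t,v},{p,s,v},{p,t,v},{q,r,v}} W2={{q},{r},{s},{p,q},{p,r},{p,s},{q,r},{q,v},{r,v},{s,t},{s,u},{s,v},{p,q,r},{p,s,v},{q,r,v},{s,t,u}} W3={{p},{u},{p,q},{p,r},{p,s},{p,t},{p,v},{s,u},{t,u},{p,q,r},{p,s,v},{p,t,v},{s,t,u}} W4={{r},{p,r},{q,r},{r,v},{p,q,r},{q,r,v}} W5={{t},{p,t},{s,t},{t,u},{t,v},{p,t,v},{s,t,u}}
  W12={{q,v},{r,v},{s,v},{p,s,v},{q,r,v}} W13={{p,v},{p,s,v},{p,t,v}} W14={{r,v},{q,r,v}} W15={{t,v},{p,t,v}} W23={{p,q},{p,r},{p,s},{s,u},{p,q,r},{p,s,v},{s,t,u}} W24={{r},{p,r},{q,r},{r,v},{p,q,r},{q,r,v}} W25={{s,t},{s,t,u}} W34={{p,r},{p,q,r}} W35={{p,t},{t,u},{p,t,v},{s,t,u}}
  W123={{p,s,v}} W124={{r,v},{q,r,v}} W135={{p,t,v}} W234={{p,r},{p,q,r}} W235={{s,t,u}}
components per intersection:
  W1: {{v},{p,v},{q,v},{r,v},{s,v},{t,v},{p,s,v},{p,t,v},{q,r,v}}
  W2: {{q},{r},{p,q},{p,r},{q,r},{q,v},{r,v},{p,q,r},{q,r,v}} {{s},{p,s},{s,t},{s,u},{s,v},{p,s,v},{s,t,u}}
  W3: {{p},{p,q},{p,r},{p,s},{p,t},{p,v},{p,q,r},{p,s,v},{p,t,v}} {{u},{s,u},{t,u},{s,t,u}}
  W4: {{r},{p,r},{q,r},{r,v},{p,q,r},{q,r,v}}
  W5: {{t},{p,t},{s,t},{t,u},{t,v},{p,t,v},{s,t,u}}
  W12: {{q,v},{r,v},{q,r,v}} {{s,v},{p,s,v}}
  W13: {{p,v},{p,s,v},{p,t,v}}
  W14: {{r,v},{q,r,v}}
  W15: {{t,v},{p,t,v}}
  W23: {{p,q},{p,r},{p,q,r}} {{p,s},{p,s,v}} {{s,u},{s,t,u}}
  W24: {{r},{p,r},{q,r},{r,v},{p,q,r},{q,r,v}}
  W25: {{s,t},{s,t,u}}
  W34: {{p,r},{p,q,r}}
  W35: {{p,t},{p,t,v}} {{t,u},{s,t,u}}
  W123: {{p,s,v}}
  W124: {{r,v},{q,r,v}}
  W135: {{p,t,v}}
  W234: {{p,r},{p,q,r}}
  W235: {{s,t,u}}
C dims 7,13,5; δ0: rk 6, SNF 1^6; δ1: rk 5, SNF 1^5
Ȟ^0: (7−6)−0=1 ⇒ Z
Ȟ^1: (13−5)−6=2 ⇒ Z^2
Ȟ^2: (5−0)−5=0 ⇒ 0

Ȟ^0(U;F) ≅ Z,  Ȟ^1(U;F) ≅ Z^2,  Ȟ^2(U;F) ≅ 0


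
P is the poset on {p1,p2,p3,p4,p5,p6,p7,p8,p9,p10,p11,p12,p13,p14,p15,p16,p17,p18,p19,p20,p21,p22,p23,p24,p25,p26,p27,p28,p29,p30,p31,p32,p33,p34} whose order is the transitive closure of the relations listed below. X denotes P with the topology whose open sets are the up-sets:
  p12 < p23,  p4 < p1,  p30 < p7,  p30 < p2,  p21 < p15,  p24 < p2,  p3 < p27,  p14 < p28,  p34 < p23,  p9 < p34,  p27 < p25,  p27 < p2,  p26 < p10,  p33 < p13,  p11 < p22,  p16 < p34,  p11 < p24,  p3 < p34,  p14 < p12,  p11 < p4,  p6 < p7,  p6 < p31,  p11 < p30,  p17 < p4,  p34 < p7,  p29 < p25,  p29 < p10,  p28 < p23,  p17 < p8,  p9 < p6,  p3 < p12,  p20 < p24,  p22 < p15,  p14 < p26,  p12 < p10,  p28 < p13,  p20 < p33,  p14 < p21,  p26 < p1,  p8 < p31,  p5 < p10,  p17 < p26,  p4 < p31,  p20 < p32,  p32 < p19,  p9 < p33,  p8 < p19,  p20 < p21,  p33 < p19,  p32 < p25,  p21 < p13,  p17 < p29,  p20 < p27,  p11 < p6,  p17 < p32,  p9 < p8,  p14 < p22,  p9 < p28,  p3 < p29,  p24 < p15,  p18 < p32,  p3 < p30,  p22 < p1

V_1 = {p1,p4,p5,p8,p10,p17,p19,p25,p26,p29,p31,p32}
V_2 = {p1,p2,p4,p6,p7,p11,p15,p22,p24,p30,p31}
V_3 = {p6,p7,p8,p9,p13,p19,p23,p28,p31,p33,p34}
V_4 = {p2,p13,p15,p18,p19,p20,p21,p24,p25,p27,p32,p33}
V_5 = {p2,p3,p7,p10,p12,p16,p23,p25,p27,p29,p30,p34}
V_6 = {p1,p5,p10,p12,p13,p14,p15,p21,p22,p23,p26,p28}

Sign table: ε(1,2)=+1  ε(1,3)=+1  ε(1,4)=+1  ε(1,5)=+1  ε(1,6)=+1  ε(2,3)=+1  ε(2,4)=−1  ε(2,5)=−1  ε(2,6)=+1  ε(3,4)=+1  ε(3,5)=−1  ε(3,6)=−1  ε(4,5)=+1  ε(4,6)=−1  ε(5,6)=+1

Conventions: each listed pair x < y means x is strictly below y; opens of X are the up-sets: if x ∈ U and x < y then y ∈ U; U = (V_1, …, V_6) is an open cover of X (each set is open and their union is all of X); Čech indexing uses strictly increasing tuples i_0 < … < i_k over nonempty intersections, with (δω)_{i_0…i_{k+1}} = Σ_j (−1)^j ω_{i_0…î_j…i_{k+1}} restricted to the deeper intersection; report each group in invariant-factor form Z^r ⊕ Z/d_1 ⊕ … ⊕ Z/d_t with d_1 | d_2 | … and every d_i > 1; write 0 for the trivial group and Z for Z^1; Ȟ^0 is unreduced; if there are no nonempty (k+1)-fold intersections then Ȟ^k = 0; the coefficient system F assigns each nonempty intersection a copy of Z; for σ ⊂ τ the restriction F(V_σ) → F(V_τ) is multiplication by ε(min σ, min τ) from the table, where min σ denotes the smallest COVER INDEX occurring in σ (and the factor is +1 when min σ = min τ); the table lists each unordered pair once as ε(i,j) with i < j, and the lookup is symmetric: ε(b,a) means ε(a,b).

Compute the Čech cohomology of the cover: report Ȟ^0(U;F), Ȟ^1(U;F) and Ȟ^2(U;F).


nonempty intersections:
  V12={p1,p4,p31} V13={p8,p19,p31} V14={p19,p25,p32} V15={p10,p25,p29} V16={p1,p5,p10,p26} V23={p6,p7,p31} V24={p2,p15,p24} V25={p2,p7,p30} V26={p1,p15,p22} V34={p13,p19,p33} V35={p7,p23,p34} V36={p13,p23,p28} V45={p2,p25,p27} V46={p13,p15,p21} V56={p10,p12,p23}
  V123={p31} V126={p1} V134={p19} V145={p25} V156={p10} V235={p7} V245={p2} V246={p15} V346={p13} V356={p23}
C dims 6,15,10; δ0: rk 6, SNF 1^5·2; δ1: rk 9, SNF 1^9
Ȟ^0: (6−6)−0=0 ⇒ 0
Ȟ^1: (15−9)−6=0 plus torsion [2] ⇒ Z/2
Ȟ^2: (10−0)−9=1 ⇒ Z

Ȟ^0 ≅ 0, Ȟ^1 ≅ Z/2, Ȟ^2 ≅ Z


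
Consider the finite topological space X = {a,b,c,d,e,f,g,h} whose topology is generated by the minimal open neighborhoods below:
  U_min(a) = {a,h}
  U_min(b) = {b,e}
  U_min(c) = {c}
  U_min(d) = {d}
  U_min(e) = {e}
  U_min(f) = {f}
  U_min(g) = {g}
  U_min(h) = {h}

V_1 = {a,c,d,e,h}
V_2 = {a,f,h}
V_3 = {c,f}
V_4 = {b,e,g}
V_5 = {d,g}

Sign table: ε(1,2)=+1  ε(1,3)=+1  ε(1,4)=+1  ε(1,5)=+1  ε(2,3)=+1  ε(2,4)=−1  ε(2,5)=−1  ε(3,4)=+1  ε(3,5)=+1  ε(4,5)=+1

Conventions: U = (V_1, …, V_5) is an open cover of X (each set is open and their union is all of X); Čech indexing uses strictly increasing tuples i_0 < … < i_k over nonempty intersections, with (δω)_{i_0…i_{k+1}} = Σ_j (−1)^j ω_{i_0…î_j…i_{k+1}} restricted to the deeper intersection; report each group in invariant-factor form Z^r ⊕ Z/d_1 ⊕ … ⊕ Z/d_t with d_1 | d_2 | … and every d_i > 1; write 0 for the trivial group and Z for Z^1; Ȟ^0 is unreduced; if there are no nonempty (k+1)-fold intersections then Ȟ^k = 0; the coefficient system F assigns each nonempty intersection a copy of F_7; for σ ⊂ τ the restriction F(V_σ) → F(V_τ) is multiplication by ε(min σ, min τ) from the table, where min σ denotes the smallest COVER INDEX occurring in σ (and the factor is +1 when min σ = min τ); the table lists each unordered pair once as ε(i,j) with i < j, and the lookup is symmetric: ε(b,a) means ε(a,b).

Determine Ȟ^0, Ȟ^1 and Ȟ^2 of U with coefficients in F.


Ȟ^0(U;F) ≅ Z/7,  Ȟ^1(U;F) ≅ Z/7 ⊕ Z/7,  Ȟ^2(U;F) ≅ 0

cover nerve:
  V12={a,h} V13={c} V14={e} V15={d} V23={f} V45={g}
C dims 5,6; δ0: rk_F7 4
Ȟ^0: (5−4)−0=1 ⇒ Z/7
Ȟ^1: (6−0)−4=2 ⇒ Z/7 ⊕ Z/7
Ȟ^2: (0−0)−0=0 ⇒ 0


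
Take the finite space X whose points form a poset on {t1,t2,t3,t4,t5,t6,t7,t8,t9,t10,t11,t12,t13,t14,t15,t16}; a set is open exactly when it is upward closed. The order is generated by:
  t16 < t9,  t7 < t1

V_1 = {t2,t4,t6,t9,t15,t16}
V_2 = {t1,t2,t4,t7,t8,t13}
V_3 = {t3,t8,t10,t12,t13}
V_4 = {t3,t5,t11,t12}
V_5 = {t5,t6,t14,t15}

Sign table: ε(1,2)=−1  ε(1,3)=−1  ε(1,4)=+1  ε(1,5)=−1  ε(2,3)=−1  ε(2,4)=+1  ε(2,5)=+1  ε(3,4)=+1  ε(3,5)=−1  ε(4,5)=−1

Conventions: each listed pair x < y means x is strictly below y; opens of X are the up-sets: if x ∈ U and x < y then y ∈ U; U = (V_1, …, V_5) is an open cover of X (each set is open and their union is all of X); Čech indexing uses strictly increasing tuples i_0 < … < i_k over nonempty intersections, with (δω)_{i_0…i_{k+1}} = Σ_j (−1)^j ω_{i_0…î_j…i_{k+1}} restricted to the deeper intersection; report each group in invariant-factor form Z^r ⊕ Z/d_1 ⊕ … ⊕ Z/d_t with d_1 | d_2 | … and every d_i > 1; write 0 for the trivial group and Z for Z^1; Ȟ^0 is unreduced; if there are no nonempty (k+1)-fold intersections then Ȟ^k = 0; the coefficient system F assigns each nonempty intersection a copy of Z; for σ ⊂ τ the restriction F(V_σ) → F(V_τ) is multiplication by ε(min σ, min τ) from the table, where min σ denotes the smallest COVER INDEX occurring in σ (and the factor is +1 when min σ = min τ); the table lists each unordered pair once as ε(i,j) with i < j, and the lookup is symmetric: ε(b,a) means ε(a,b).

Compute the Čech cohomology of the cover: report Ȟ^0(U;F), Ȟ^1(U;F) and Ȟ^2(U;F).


Ȟ^0(U;F) ≅ Z; Ȟ^1(U;F) ≅ Z; Ȟ^2(U;F) ≅ 0

nonempty overlaps:
  V12={t2,t4} V15={t6,t15} V23={t8,t13} V34={t3,t12} V45={t5}
C dims 5,5; δ0: rk 4, SNF 1^4
degree 0: 5−4−0 = 1 → Ȟ^0 ≅ Z
degree 1: 5−0−4 = 1 → Ȟ^1 ≅ Z
degree 2: 0−0−0 = 0 → Ȟ^2 ≅ 0


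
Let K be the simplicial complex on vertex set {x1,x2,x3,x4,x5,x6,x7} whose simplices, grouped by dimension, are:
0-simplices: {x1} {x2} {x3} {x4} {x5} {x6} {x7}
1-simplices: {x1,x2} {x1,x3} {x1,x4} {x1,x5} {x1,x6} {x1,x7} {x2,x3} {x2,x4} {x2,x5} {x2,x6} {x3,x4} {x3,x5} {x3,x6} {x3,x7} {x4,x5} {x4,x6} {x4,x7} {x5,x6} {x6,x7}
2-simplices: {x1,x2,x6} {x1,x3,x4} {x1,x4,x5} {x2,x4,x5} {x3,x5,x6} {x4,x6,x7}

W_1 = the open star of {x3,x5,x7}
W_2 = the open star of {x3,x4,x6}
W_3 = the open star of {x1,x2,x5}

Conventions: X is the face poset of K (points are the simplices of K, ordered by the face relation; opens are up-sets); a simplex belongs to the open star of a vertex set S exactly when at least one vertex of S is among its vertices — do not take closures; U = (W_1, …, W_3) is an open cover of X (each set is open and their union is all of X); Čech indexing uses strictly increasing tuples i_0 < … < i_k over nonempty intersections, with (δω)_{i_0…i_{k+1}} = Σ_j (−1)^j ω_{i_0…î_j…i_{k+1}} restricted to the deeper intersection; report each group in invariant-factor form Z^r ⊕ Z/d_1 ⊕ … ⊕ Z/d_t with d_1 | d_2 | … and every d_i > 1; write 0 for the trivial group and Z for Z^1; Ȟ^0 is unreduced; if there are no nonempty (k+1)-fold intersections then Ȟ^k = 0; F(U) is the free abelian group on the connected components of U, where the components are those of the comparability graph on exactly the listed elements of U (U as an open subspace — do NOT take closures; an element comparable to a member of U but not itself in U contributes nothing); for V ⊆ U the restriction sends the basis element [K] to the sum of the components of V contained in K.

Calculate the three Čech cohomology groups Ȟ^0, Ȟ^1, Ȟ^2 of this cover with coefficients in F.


Ȟ^0 ≅ Z,  Ȟ^1 ≅ Z^5,  Ȟ^2 ≅ 0

nerve of the cover:
  W1={{x3},{x5},{x7},{x1,x3},{x1,x5},{x1,x7},{x2,x3},{x2,x5},{x3,x4},{x3,x5},{x3,x6},{x3,x7},{x4,x5},{x4,x7},{x5,x6},{x6,x7},{x1,x3,x4},{x1,x4,x5},{x2,x4,x5},{x3,x5,x6},{x4,x6,x7}} W2={{x3},{x4},{x6},{x1,x3},{x1,x4},{x1,x6},{x2,x3},{x2,x4},{x2,x6},{x3,x4},{x3,x5},{x3,x6},{x3,x7},{x4,x5},{x4,x6},{x4,x7},{x5,x6},{x6,x7},{x1,x2,x6},{x1,x3,x4},{x1,x4,x5},{x2,x4,x5},{x3,x5,x6},{x4,x6,x7}} W3={{x1},{x2},{x5},{x1,x2},{x1,x3},{x1,x4},{x1,x5},{x1,x6},{x1,x7},{x2,x3},{x2,x4},{x2,x5},{x2,x6},{x3,x5},{x4,x5},{x5,x6},{x1,x2,x6},{x1,x3,x4},{x1,x4,x5},{x2,x4,x5},{x3,x5,x6}}
  W12={{x3},{x1,x3},{x2,x3},{x3,x4},{x3,x5},{x3,x6},{x3,x7},{x4,x5},{x4,x7},{x5,x6},{x6,x7},{x1,x3,x4},{x1,x4,x5},{x2,x4,x5},{x3,x5,x6},{x4,x6,x7}} W13={{x5},{x1,x3},{x1,x5},{x1,x7},{x2,x3},{x2,x5},{x3,x5},{x4,x5},{x5,x6},{x1,x3,x4},{x1,x4,x5},{x2,x4,x5},{x3,x5,x6}} W23={{x1,x3},{x1,x4},{x1,x6},{x2,x3},{x2,x4},{x2,x6},{x3,x5},{x4,x5},{x5,x6},{x1,x2,x6},{x1,x3,x4},{x1,x4,x5},{x2,x4,x5},{x3,x5,x6}}
  W123={{x1,x3},{x2,x3},{x3,x5},{x4,x5},{x5,x6},{x1,x3,x4},{x1,x4,x5},{x2,x4,x5},{x3,x5,x6}}
components per intersection:
  W1: {{x3},{x5},{x7},{x1,x3},{x1,x5},{x1,x7},{x2,x3},{x2,x5},{x3,x4},{x3,x5},{x3,x6},{x3,x7},{x4,x5},{x4,x7},{x5,x6},{x6,x7},{x1,x3,x4},{x1,x4,x5},{x2,x4,x5},{x3,x5,x6},{x4,x6,x7}}
  W2: {{x3},{x4},{x6},{x1,x3},{x1,x4},{x1,x6},{x2,x3},{x2,x4},{x2,x6},{x3,x4},{x3,x5},{x3,x6},{x3,x7},{x4,x5},{x4,x6},{x4,x7},{x5,x6},{x6,x7},{x1,x2,x6},{x1,x3,x4},{x1,x4,x5},{x2,x4,x5},{x3,x5,x6},{x4,x6,x7}}
  W3: {{x1},{x2},{x5},{x1,x2},{x1,x3},{x1,x4},{x1,x5},{x1,x6},{x1,x7},{x2,x3},{x2,x4},{x2,x5},{x2,x6},{x3,x5},{x4,x5},{x5,x6},{x1,x2,x6},{x1,x3,x4},{x1,x4,x5},{x2,x4,x5},{x3,x5,x6}}
  W12: {{x3},{x1,x3},{x2,x3},{x3,x4},{x3,x5},{x3,x6},{x3,x7},{x5,x6},{x1,x3,x4},{x3,x5,x6}} {{x4,x5},{x1,x4,x5},{x2,x4,x5}} {{x4,x7},{x6,x7},{x4,x6,x7}}
  W13: {{x5},{x1,x5},{x2,x5},{x3,x5},{x4,x5},{x5,x6},{x1,x4,x5},{x2,x4,x5},{x3,x5,x6}} {{x1,x3},{x1,x3,x4}} {{x1,x7}} {{x2,x3}}
  W23: {{x1,x3},{x1,x4},{x2,x4},{x4,x5},{x1,x3,x4},{x1,x4,x5},{x2,x4,x5}} {{x1,x6},{x2,x6},{x1,x2,x6}} {{x2,x3}} {{x3,x5},{x5,x6},{x3,x5,x6}}
  W123: {{x1,x3},{x1,x3,x4}} {{x2,x3}} {{x3,x5},{x5,x6},{x3,x5,x6}} {{x4,x5},{x1,x4,x5},{x2,x4,x5}}
C dims 3,11,4; δ0: rk 2, SNF 1^2; δ1: rk 4, SNF 1^4
Ȟ^0 = (3 − 2) − 0 = 1, so Ȟ^0 ≅ Z
Ȟ^1 = (11 − 4) − 2 = 5, so Ȟ^1 ≅ Z^5
Ȟ^2 = (4 − 0) − 4 = 0, so Ȟ^2 ≅ 0


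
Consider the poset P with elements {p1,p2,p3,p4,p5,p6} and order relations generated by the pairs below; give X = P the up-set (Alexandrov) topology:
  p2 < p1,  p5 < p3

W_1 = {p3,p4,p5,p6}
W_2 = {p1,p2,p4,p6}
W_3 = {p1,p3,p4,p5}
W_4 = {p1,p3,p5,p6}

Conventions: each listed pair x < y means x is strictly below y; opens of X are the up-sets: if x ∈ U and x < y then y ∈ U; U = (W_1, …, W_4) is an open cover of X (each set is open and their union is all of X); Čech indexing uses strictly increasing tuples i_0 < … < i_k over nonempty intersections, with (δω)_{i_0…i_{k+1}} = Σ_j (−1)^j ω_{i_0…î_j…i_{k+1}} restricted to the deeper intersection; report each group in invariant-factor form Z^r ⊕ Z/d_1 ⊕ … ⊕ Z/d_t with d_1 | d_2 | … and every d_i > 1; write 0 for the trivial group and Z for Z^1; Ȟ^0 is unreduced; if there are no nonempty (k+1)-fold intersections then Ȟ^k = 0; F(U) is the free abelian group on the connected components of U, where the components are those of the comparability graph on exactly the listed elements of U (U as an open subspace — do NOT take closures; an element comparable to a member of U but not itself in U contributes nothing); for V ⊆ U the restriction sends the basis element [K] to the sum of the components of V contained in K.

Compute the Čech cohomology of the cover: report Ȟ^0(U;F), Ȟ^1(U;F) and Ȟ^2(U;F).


nerve simplices:
  W12={p4,p6} W13={p3,p4,p5} W14={p3,p5,p6} W23={p1,p4} W24={p1,p6} W34={p1,p3,p5}
  W123={p4} W124={p6} W134={p3,p5} W234={p1}
components per intersection:
  W1: {p3,p5} {p4} {p6}
  W2: {p1,p2} {p4} {p6}
  W3: {p1} {p3,p5} {p4}
  W4: {p1} {p3,p5} {p6}
  W12: {p4} {p6}
  W13: {p3,p5} {p4}
  W14: {p3,p5} {p6}
  W23: {p1} {p4}
  W24: {p1} {p6}
  W34: {p1} {p3,p5}
  W123: {p4}
  W124: {p6}
  W134: {p3,p5}
  W234: {p1}
C dims 12,12,4; δ0: rk 8, SNF 1^8; δ1: rk 4, SNF 1^4
degree 0: 12−8−0 = 4 → Ȟ^0 ≅ Z^4
degree 1: 12−4−8 = 0 → Ȟ^1 ≅ 0
degree 2: 4−0−4 = 0 → Ȟ^2 ≅ 0

Ȟ^0 ≅ Z^4, Ȟ^1 ≅ 0, Ȟ^2 ≅ 0


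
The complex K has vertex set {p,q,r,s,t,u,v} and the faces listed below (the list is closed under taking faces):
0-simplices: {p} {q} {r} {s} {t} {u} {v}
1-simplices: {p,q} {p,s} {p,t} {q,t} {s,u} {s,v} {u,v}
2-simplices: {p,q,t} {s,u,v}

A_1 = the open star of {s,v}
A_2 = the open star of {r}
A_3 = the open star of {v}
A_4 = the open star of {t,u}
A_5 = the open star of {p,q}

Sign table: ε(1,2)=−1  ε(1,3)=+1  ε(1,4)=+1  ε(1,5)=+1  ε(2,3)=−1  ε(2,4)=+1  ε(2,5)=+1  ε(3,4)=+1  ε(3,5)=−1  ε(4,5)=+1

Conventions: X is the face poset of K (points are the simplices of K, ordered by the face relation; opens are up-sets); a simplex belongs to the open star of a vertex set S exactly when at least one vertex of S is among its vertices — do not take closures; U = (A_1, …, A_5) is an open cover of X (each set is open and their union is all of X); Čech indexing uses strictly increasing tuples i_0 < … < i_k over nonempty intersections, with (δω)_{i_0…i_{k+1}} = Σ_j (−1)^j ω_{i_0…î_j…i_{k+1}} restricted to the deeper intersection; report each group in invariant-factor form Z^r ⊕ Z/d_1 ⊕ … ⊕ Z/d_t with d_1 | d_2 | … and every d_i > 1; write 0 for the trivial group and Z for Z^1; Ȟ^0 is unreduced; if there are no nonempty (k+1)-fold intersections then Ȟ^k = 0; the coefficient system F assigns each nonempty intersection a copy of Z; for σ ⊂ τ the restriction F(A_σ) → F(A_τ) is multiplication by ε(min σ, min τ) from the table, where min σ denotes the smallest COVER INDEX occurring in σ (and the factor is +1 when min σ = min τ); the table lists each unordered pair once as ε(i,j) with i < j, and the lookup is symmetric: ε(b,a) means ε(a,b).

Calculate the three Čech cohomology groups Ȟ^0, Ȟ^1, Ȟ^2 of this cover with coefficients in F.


intersection data:
  A1={{s},{v},{p,s},{s,u},{s,v},{u,v},{s,u,v}} A2={{r}} A3={{v},{s,v},{u,v},{s,u,v}} A4={{t},{u},{p,t},{q,t},{s,u},{u,v},{p,q,t},{s,u,v}} A5={{p},{q},{p,q},{p,s},{p,t},{q,t},{p,q,t}}
  A13={{v},{s,v},{u,v},{s,u,v}} A14={{s,u},{u,v},{s,u,v}} A15={{p,s}} A34={{u,v},{s,u,v}} A45={{p,t},{q,t},{p,q,t}}
  A134={{u,v},{s,u,v}}
C dims 5,5,1; δ0: rk 3, SNF 1^3; δ1: rk 1, SNF 1^1
Ȟ^0 = (5 − 3) − 0 = 2, so Ȟ^0 ≅ Z^2
Ȟ^1 = (5 − 1) − 3 = 1, so Ȟ^1 ≅ Z
Ȟ^2 = (1 − 0) − 1 = 0, so Ȟ^2 ≅ 0

Ȟ^0 ≅ Z^2, Ȟ^1 ≅ Z, Ȟ^2 ≅ 0


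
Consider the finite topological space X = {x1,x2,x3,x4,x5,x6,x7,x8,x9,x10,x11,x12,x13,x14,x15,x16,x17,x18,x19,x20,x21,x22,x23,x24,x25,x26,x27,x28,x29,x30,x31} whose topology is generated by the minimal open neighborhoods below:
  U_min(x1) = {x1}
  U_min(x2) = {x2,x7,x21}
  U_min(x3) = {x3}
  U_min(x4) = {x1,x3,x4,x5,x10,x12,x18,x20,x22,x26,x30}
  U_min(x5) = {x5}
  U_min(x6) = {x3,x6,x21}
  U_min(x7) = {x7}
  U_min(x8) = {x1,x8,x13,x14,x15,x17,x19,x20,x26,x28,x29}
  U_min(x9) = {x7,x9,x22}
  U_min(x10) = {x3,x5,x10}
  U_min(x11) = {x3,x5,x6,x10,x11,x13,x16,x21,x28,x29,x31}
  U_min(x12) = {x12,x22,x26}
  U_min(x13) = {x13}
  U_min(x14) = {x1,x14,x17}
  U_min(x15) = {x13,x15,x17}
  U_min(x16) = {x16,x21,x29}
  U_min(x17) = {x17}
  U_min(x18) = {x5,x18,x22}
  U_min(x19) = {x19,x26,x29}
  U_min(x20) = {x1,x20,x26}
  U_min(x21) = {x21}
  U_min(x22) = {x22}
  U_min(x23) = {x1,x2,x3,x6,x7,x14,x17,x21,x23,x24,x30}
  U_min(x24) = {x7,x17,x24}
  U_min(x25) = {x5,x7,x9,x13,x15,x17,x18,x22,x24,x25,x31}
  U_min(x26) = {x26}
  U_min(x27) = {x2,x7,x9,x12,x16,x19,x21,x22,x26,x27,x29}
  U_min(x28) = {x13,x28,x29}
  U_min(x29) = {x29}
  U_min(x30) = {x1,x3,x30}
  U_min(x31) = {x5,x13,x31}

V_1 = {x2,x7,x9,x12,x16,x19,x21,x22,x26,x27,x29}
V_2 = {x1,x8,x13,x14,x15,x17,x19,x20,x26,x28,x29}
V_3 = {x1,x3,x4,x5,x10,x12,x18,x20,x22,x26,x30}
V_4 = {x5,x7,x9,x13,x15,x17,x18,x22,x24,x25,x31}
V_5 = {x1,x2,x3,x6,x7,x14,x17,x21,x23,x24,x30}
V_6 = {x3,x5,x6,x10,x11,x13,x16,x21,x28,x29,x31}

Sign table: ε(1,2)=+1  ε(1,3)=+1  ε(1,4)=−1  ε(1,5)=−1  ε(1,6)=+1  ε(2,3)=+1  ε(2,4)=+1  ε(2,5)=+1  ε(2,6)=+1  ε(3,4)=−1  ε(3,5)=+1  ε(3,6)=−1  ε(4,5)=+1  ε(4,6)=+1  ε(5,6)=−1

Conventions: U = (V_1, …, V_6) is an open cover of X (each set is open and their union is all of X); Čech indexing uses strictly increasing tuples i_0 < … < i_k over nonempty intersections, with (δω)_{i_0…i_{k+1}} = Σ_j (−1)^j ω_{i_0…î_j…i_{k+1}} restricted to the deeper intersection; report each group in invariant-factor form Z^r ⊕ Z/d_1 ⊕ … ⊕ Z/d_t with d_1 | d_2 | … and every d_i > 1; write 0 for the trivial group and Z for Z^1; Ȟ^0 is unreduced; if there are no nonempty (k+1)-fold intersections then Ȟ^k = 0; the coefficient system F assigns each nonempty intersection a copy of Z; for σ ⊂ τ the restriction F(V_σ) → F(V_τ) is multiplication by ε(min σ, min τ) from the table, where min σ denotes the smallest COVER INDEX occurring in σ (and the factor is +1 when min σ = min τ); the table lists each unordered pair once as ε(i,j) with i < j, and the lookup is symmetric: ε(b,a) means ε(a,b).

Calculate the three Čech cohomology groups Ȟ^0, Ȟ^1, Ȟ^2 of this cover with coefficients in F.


Ȟ^0 ≅ 0; Ȟ^1 ≅ Z/2; Ȟ^2 ≅ Z

nerve of the cover:
  V12={x19,x26,x29} V13={x12,x22,x26} V14={x7,x9,x22} V15={x2,x7,x21} V16={x16,x21,x29} V23={x1,x20,x26} V24={x13,x15,x17} V25={x1,x14,x17} V26={x13,x28,x29} V34={x5,x18,x22} V35={x1,x3,x30} V36={x3,x5,x10} V45={x7,x17,x24} V46={x5,x13,x31} V56={x3,x6,x21}
  V123={x26} V126={x29} V134={x22} V145={x7} V156={x21} V235={x1} V245={x17} V246={x13} V346={x5} V356={x3}
C dims 6,15,10; δ0: rk 6, SNF 1^5·2; δ1: rk 9, SNF 1^9
Ȟ^0 = (6 − 6) − 0 = 0, so Ȟ^0 ≅ 0
Ȟ^1 = (15 − 9) − 6 = 0 plus torsion [2], so Ȟ^1 ≅ Z/2
Ȟ^2 = (10 − 0) − 9 = 1, so Ȟ^2 ≅ Z


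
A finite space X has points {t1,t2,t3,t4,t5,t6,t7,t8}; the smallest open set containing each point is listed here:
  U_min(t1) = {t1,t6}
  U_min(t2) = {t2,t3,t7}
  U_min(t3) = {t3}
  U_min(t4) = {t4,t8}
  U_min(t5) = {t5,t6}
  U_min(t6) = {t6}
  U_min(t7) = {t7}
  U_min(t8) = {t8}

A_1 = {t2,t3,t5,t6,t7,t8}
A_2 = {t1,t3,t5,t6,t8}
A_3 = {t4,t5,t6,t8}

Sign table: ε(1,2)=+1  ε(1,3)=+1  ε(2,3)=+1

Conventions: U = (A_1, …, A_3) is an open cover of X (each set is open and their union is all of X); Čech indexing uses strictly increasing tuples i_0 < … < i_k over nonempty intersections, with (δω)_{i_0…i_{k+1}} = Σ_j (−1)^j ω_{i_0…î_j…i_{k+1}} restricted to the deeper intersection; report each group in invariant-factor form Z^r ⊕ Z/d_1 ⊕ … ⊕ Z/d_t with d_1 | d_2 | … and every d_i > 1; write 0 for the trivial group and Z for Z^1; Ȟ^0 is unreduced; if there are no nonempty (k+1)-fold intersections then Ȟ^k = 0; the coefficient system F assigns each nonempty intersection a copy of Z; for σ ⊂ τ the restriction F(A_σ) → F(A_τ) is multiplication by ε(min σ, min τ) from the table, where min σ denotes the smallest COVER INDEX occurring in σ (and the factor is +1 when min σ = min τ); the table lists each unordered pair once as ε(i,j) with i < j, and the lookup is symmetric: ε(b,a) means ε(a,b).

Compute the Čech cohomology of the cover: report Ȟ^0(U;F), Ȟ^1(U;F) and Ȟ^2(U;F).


Ȟ^0(U;F) ≅ Z, Ȟ^1(U;F) ≅ 0 and Ȟ^2(U;F) ≅ 0

cover nerve:
  A12={t3,t5,t6,t8} A13={t5,t6,t8} A23={t5,t6,t8}
  A123={t5,t6,t8}
C dims 3,3,1; δ0: rk 2, SNF 1^2; δ1: rk 1, SNF 1^1
Ȟ^0: (3−2)−0=1 ⇒ Z
Ȟ^1: (3−1)−2=0 ⇒ 0
Ȟ^2: (1−0)−1=0 ⇒ 0


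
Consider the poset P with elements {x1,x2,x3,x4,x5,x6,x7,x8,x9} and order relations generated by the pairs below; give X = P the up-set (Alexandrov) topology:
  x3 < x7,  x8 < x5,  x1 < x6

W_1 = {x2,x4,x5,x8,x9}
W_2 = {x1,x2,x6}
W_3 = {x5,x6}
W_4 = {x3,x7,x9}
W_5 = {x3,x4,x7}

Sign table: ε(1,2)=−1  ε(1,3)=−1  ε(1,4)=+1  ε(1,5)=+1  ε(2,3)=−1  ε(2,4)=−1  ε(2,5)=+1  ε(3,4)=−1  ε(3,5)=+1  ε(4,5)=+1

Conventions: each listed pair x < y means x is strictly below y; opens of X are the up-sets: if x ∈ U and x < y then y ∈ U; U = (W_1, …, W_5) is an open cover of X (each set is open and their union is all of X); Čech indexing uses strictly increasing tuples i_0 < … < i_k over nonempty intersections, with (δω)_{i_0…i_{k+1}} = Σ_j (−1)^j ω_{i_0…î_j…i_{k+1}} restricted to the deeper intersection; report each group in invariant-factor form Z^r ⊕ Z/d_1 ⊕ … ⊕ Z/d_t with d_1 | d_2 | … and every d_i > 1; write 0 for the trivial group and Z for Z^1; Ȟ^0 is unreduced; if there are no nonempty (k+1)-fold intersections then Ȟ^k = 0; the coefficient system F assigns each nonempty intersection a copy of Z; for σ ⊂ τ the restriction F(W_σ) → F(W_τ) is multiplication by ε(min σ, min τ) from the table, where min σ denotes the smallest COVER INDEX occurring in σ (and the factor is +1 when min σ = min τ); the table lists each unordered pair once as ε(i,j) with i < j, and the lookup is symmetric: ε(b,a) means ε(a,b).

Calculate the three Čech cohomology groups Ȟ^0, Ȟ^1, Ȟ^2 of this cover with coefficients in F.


Ȟ^0(U;F) ≅ 0, Ȟ^1(U;F) ≅ Z ⊕ Z/2 and Ȟ^2(U;F) ≅ 0

nerve simplices:
  W12={x2} W13={x5} W14={x9} W15={x4} W23={x6} W45={x3,x7}
C dims 5,6; δ0: rk 5, SNF 1^4·2
degree 0: 5−5−0 = 0 → Ȟ^0 ≅ 0
degree 1: 6−0−5 = 1 plus torsion [2] → Ȟ^1 ≅ Z ⊕ Z/2
degree 2: 0−0−0 = 0 → Ȟ^2 ≅ 0


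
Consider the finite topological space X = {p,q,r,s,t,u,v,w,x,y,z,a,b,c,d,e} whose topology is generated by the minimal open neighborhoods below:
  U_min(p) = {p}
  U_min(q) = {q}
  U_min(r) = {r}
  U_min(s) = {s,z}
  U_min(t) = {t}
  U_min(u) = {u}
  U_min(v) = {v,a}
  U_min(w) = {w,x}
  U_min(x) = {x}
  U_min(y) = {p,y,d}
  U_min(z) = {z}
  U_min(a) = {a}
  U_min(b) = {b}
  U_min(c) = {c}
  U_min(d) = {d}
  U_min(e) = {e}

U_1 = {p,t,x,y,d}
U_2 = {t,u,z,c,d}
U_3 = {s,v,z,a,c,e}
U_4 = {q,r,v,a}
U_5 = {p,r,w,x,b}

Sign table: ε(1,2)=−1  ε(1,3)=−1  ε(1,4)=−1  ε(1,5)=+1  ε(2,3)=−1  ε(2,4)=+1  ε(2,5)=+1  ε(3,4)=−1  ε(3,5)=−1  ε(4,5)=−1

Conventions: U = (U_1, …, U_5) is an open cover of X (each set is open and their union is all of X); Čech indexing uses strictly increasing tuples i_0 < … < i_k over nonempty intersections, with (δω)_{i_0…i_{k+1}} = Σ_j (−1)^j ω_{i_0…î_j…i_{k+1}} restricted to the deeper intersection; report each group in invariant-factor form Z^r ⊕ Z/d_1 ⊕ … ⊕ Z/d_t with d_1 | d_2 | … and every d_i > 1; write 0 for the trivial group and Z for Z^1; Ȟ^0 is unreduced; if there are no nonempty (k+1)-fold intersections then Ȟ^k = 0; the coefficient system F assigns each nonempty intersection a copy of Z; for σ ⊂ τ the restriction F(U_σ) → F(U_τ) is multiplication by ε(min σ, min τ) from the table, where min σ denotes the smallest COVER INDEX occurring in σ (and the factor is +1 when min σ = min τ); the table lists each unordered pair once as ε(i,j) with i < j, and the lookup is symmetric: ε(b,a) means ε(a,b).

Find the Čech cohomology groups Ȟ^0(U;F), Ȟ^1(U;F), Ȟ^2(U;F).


nerve of the cover:
  U12={t,d} U15={p,x} U23={z,c} U34={v,a} U45={r}
C dims 5,5; δ0: rk 4, SNF 1^4
Ȟ^0 = (5 − 4) − 0 = 1, so Ȟ^0 ≅ Z
Ȟ^1 = (5 − 0) − 4 = 1, so Ȟ^1 ≅ Z
Ȟ^2 = (0 − 0) − 0 = 0, so Ȟ^2 ≅ 0

Ȟ^0 ≅ Z,  Ȟ^1 ≅ Z,  Ȟ^2 ≅ 0
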